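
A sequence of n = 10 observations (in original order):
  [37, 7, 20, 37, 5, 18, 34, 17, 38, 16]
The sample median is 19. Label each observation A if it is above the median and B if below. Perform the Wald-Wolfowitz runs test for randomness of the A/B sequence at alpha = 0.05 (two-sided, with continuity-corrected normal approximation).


Step 1: Compute median = 19; label A = above, B = below.
Labels in order: ABAABBABAB  (n_A = 5, n_B = 5)
Step 2: Count runs R = 8.
Step 3: Under H0 (random ordering), E[R] = 2*n_A*n_B/(n_A+n_B) + 1 = 2*5*5/10 + 1 = 6.0000.
        Var[R] = 2*n_A*n_B*(2*n_A*n_B - n_A - n_B) / ((n_A+n_B)^2 * (n_A+n_B-1)) = 2000/900 = 2.2222.
        SD[R] = 1.4907.
Step 4: Continuity-corrected z = (R - 0.5 - E[R]) / SD[R] = (8 - 0.5 - 6.0000) / 1.4907 = 1.0062.
Step 5: Two-sided p-value via normal approximation = 2*(1 - Phi(|z|)) = 0.314305.
Step 6: alpha = 0.05. fail to reject H0.

R = 8, z = 1.0062, p = 0.314305, fail to reject H0.


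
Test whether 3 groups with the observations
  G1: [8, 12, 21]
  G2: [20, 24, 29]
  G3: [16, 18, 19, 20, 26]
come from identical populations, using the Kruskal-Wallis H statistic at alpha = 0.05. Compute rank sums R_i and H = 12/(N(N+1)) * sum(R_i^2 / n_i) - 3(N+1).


Step 1: Combine all N = 11 observations and assign midranks.
sorted (value, group, rank): (8,G1,1), (12,G1,2), (16,G3,3), (18,G3,4), (19,G3,5), (20,G2,6.5), (20,G3,6.5), (21,G1,8), (24,G2,9), (26,G3,10), (29,G2,11)
Step 2: Sum ranks within each group.
R_1 = 11 (n_1 = 3)
R_2 = 26.5 (n_2 = 3)
R_3 = 28.5 (n_3 = 5)
Step 3: H = 12/(N(N+1)) * sum(R_i^2/n_i) - 3(N+1)
     = 12/(11*12) * (11^2/3 + 26.5^2/3 + 28.5^2/5) - 3*12
     = 0.090909 * 436.867 - 36
     = 3.715152.
Step 4: Ties present; correction factor C = 1 - 6/(11^3 - 11) = 0.995455. Corrected H = 3.715152 / 0.995455 = 3.732116.
Step 5: Under H0, H ~ chi^2(2); p-value = 0.154732.
Step 6: alpha = 0.05. fail to reject H0.

H = 3.7321, df = 2, p = 0.154732, fail to reject H0.


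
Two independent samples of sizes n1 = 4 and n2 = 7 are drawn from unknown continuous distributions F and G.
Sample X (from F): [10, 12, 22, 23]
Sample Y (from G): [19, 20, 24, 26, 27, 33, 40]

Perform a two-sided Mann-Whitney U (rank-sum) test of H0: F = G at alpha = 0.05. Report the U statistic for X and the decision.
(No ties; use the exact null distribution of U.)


Step 1: Combine and sort all 11 observations; assign midranks.
sorted (value, group): (10,X), (12,X), (19,Y), (20,Y), (22,X), (23,X), (24,Y), (26,Y), (27,Y), (33,Y), (40,Y)
ranks: 10->1, 12->2, 19->3, 20->4, 22->5, 23->6, 24->7, 26->8, 27->9, 33->10, 40->11
Step 2: Rank sum for X: R1 = 1 + 2 + 5 + 6 = 14.
Step 3: U_X = R1 - n1(n1+1)/2 = 14 - 4*5/2 = 14 - 10 = 4.
       U_Y = n1*n2 - U_X = 28 - 4 = 24.
Step 4: No ties, so the exact null distribution of U (based on enumerating the C(11,4) = 330 equally likely rank assignments) gives the two-sided p-value.
Step 5: p-value = 0.072727; compare to alpha = 0.05. fail to reject H0.

U_X = 4, p = 0.072727, fail to reject H0 at alpha = 0.05.


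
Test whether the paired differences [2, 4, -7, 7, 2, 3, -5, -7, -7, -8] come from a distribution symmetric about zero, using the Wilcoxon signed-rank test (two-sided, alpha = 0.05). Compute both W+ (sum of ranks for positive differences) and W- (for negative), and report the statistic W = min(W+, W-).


Step 1: Drop any zero differences (none here) and take |d_i|.
|d| = [2, 4, 7, 7, 2, 3, 5, 7, 7, 8]
Step 2: Midrank |d_i| (ties get averaged ranks).
ranks: |2|->1.5, |4|->4, |7|->7.5, |7|->7.5, |2|->1.5, |3|->3, |5|->5, |7|->7.5, |7|->7.5, |8|->10
Step 3: Attach original signs; sum ranks with positive sign and with negative sign.
W+ = 1.5 + 4 + 7.5 + 1.5 + 3 = 17.5
W- = 7.5 + 5 + 7.5 + 7.5 + 10 = 37.5
(Check: W+ + W- = 55 should equal n(n+1)/2 = 55.)
Step 4: Test statistic W = min(W+, W-) = 17.5.
Step 5: Ties in |d|, so use the tie-corrected normal approximation.
        E[W] = n(n+1)/4 = 10*11/4 = 27.5.
        Tie groups: |d|=2 (t=2), |d|=7 (t=4); sum(t^3 - t) = 66.
        Var[W] = n(n+1)(2n+1)/24 - sum(t^3-t)/48 = 2310/24 - 66/48 = 94.875.
        z = (W - E[W]) / sqrt(Var[W]) = (17.5 - 27.5) / 9.7404 = -1.0267.
        Two-sided p = 2*Phi(z) = 0.304583.
Step 6: alpha = 0.05. fail to reject H0.

W+ = 17.5, W- = 37.5, W = min = 17.5, p = 0.304583, fail to reject H0.


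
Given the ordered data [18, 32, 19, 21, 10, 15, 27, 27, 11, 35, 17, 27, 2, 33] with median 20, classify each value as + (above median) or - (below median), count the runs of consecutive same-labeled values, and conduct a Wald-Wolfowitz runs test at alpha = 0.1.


Step 1: Compute median = 20; label A = above, B = below.
Labels in order: BABABBAABABABA  (n_A = 7, n_B = 7)
Step 2: Count runs R = 12.
Step 3: Under H0 (random ordering), E[R] = 2*n_A*n_B/(n_A+n_B) + 1 = 2*7*7/14 + 1 = 8.0000.
        Var[R] = 2*n_A*n_B*(2*n_A*n_B - n_A - n_B) / ((n_A+n_B)^2 * (n_A+n_B-1)) = 8232/2548 = 3.2308.
        SD[R] = 1.7974.
Step 4: Continuity-corrected z = (R - 0.5 - E[R]) / SD[R] = (12 - 0.5 - 8.0000) / 1.7974 = 1.9472.
Step 5: Two-sided p-value via normal approximation = 2*(1 - Phi(|z|)) = 0.051508.
Step 6: alpha = 0.1. reject H0.

R = 12, z = 1.9472, p = 0.051508, reject H0.


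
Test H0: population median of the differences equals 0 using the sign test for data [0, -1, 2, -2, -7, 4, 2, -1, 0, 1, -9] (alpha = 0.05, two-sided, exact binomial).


Step 1: Discard zero differences. Original n = 11; n_eff = number of nonzero differences = 9.
Nonzero differences (with sign): -1, +2, -2, -7, +4, +2, -1, +1, -9
Step 2: Count signs: positive = 4, negative = 5.
Step 3: Under H0: P(positive) = 0.5, so the number of positives S ~ Bin(9, 0.5).
Step 4: Two-sided exact p-value = sum of Bin(9,0.5) probabilities at or below the observed probability = 1.000000.
Step 5: alpha = 0.05. fail to reject H0.

n_eff = 9, pos = 4, neg = 5, p = 1.000000, fail to reject H0.


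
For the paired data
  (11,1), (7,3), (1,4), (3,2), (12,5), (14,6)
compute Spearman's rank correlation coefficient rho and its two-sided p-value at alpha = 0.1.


Step 1: Rank x and y separately (midranks; no ties here).
rank(x): 11->4, 7->3, 1->1, 3->2, 12->5, 14->6
rank(y): 1->1, 3->3, 4->4, 2->2, 5->5, 6->6
Step 2: d_i = R_x(i) - R_y(i); compute d_i^2.
  (4-1)^2=9, (3-3)^2=0, (1-4)^2=9, (2-2)^2=0, (5-5)^2=0, (6-6)^2=0
sum(d^2) = 18.
Step 3: rho = 1 - 6*18 / (6*(6^2 - 1)) = 1 - 108/210 = 0.485714.
Step 4: Under H0, t = rho * sqrt((n-2)/(1-rho^2)) = 1.1113 ~ t(4).
Step 5: Two-sided p-value from the t-distribution with 4 df = 0.328723.
Step 6: alpha = 0.1. fail to reject H0.

rho = 0.4857, p = 0.328723, fail to reject H0 at alpha = 0.1.


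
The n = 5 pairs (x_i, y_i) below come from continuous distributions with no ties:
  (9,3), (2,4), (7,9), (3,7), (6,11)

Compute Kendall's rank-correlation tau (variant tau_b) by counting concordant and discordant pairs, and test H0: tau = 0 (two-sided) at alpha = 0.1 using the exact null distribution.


Step 1: Enumerate the 10 unordered pairs (i,j) with i<j and classify each by sign(x_j-x_i) * sign(y_j-y_i).
  (1,2):dx=-7,dy=+1->D; (1,3):dx=-2,dy=+6->D; (1,4):dx=-6,dy=+4->D; (1,5):dx=-3,dy=+8->D
  (2,3):dx=+5,dy=+5->C; (2,4):dx=+1,dy=+3->C; (2,5):dx=+4,dy=+7->C; (3,4):dx=-4,dy=-2->C
  (3,5):dx=-1,dy=+2->D; (4,5):dx=+3,dy=+4->C
Step 2: C = 5, D = 5, total pairs = 10.
Step 3: tau = (C - D)/(n(n-1)/2) = (5 - 5)/10 = 0.000000.
Step 4: Exact two-sided p-value (enumerate n! = 120 permutations of y under H0): p = 1.000000.
Step 5: alpha = 0.1. fail to reject H0.

tau_b = 0.0000 (C=5, D=5), p = 1.000000, fail to reject H0.


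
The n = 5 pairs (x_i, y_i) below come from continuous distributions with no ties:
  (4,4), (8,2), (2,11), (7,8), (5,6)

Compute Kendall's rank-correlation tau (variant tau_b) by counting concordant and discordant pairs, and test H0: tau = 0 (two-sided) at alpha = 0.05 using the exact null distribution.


Step 1: Enumerate the 10 unordered pairs (i,j) with i<j and classify each by sign(x_j-x_i) * sign(y_j-y_i).
  (1,2):dx=+4,dy=-2->D; (1,3):dx=-2,dy=+7->D; (1,4):dx=+3,dy=+4->C; (1,5):dx=+1,dy=+2->C
  (2,3):dx=-6,dy=+9->D; (2,4):dx=-1,dy=+6->D; (2,5):dx=-3,dy=+4->D; (3,4):dx=+5,dy=-3->D
  (3,5):dx=+3,dy=-5->D; (4,5):dx=-2,dy=-2->C
Step 2: C = 3, D = 7, total pairs = 10.
Step 3: tau = (C - D)/(n(n-1)/2) = (3 - 7)/10 = -0.400000.
Step 4: Exact two-sided p-value (enumerate n! = 120 permutations of y under H0): p = 0.483333.
Step 5: alpha = 0.05. fail to reject H0.

tau_b = -0.4000 (C=3, D=7), p = 0.483333, fail to reject H0.


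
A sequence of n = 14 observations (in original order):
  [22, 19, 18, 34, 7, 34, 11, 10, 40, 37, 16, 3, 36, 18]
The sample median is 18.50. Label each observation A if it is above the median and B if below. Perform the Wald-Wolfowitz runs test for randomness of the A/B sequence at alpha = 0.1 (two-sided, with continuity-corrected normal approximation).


Step 1: Compute median = 18.50; label A = above, B = below.
Labels in order: AABABABBAABBAB  (n_A = 7, n_B = 7)
Step 2: Count runs R = 10.
Step 3: Under H0 (random ordering), E[R] = 2*n_A*n_B/(n_A+n_B) + 1 = 2*7*7/14 + 1 = 8.0000.
        Var[R] = 2*n_A*n_B*(2*n_A*n_B - n_A - n_B) / ((n_A+n_B)^2 * (n_A+n_B-1)) = 8232/2548 = 3.2308.
        SD[R] = 1.7974.
Step 4: Continuity-corrected z = (R - 0.5 - E[R]) / SD[R] = (10 - 0.5 - 8.0000) / 1.7974 = 0.8345.
Step 5: Two-sided p-value via normal approximation = 2*(1 - Phi(|z|)) = 0.403986.
Step 6: alpha = 0.1. fail to reject H0.

R = 10, z = 0.8345, p = 0.403986, fail to reject H0.


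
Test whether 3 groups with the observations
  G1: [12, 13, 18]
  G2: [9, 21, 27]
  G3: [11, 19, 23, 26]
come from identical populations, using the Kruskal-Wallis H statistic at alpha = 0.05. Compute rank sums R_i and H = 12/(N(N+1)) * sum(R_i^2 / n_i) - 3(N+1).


Step 1: Combine all N = 10 observations and assign midranks.
sorted (value, group, rank): (9,G2,1), (11,G3,2), (12,G1,3), (13,G1,4), (18,G1,5), (19,G3,6), (21,G2,7), (23,G3,8), (26,G3,9), (27,G2,10)
Step 2: Sum ranks within each group.
R_1 = 12 (n_1 = 3)
R_2 = 18 (n_2 = 3)
R_3 = 25 (n_3 = 4)
Step 3: H = 12/(N(N+1)) * sum(R_i^2/n_i) - 3(N+1)
     = 12/(10*11) * (12^2/3 + 18^2/3 + 25^2/4) - 3*11
     = 0.109091 * 312.25 - 33
     = 1.063636.
Step 4: No ties, so H is used without correction.
Step 5: Under H0, H ~ chi^2(2); p-value = 0.587536.
Step 6: alpha = 0.05. fail to reject H0.

H = 1.0636, df = 2, p = 0.587536, fail to reject H0.


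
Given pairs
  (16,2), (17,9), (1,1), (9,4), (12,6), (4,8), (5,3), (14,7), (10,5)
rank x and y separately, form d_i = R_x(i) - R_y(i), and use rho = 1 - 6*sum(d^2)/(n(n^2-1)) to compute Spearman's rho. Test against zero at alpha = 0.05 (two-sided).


Step 1: Rank x and y separately (midranks; no ties here).
rank(x): 16->8, 17->9, 1->1, 9->4, 12->6, 4->2, 5->3, 14->7, 10->5
rank(y): 2->2, 9->9, 1->1, 4->4, 6->6, 8->8, 3->3, 7->7, 5->5
Step 2: d_i = R_x(i) - R_y(i); compute d_i^2.
  (8-2)^2=36, (9-9)^2=0, (1-1)^2=0, (4-4)^2=0, (6-6)^2=0, (2-8)^2=36, (3-3)^2=0, (7-7)^2=0, (5-5)^2=0
sum(d^2) = 72.
Step 3: rho = 1 - 6*72 / (9*(9^2 - 1)) = 1 - 432/720 = 0.400000.
Step 4: Under H0, t = rho * sqrt((n-2)/(1-rho^2)) = 1.1547 ~ t(7).
Step 5: Two-sided p-value from the t-distribution with 7 df = 0.286105.
Step 6: alpha = 0.05. fail to reject H0.

rho = 0.4000, p = 0.286105, fail to reject H0 at alpha = 0.05.


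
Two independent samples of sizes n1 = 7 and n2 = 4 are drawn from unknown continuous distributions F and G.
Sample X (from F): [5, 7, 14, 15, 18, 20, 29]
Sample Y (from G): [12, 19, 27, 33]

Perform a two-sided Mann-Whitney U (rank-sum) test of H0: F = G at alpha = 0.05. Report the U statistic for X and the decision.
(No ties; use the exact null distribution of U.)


Step 1: Combine and sort all 11 observations; assign midranks.
sorted (value, group): (5,X), (7,X), (12,Y), (14,X), (15,X), (18,X), (19,Y), (20,X), (27,Y), (29,X), (33,Y)
ranks: 5->1, 7->2, 12->3, 14->4, 15->5, 18->6, 19->7, 20->8, 27->9, 29->10, 33->11
Step 2: Rank sum for X: R1 = 1 + 2 + 4 + 5 + 6 + 8 + 10 = 36.
Step 3: U_X = R1 - n1(n1+1)/2 = 36 - 7*8/2 = 36 - 28 = 8.
       U_Y = n1*n2 - U_X = 28 - 8 = 20.
Step 4: No ties, so the exact null distribution of U (based on enumerating the C(11,7) = 330 equally likely rank assignments) gives the two-sided p-value.
Step 5: p-value = 0.315152; compare to alpha = 0.05. fail to reject H0.

U_X = 8, p = 0.315152, fail to reject H0 at alpha = 0.05.


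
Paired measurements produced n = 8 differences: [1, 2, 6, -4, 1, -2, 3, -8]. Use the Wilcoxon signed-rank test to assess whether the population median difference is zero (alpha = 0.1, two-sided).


Step 1: Drop any zero differences (none here) and take |d_i|.
|d| = [1, 2, 6, 4, 1, 2, 3, 8]
Step 2: Midrank |d_i| (ties get averaged ranks).
ranks: |1|->1.5, |2|->3.5, |6|->7, |4|->6, |1|->1.5, |2|->3.5, |3|->5, |8|->8
Step 3: Attach original signs; sum ranks with positive sign and with negative sign.
W+ = 1.5 + 3.5 + 7 + 1.5 + 5 = 18.5
W- = 6 + 3.5 + 8 = 17.5
(Check: W+ + W- = 36 should equal n(n+1)/2 = 36.)
Step 4: Test statistic W = min(W+, W-) = 17.5.
Step 5: Ties in |d|, so use the tie-corrected normal approximation.
        E[W] = n(n+1)/4 = 8*9/4 = 18.
        Tie groups: |d|=1 (t=2), |d|=2 (t=2); sum(t^3 - t) = 12.
        Var[W] = n(n+1)(2n+1)/24 - sum(t^3-t)/48 = 1224/24 - 12/48 = 50.75.
        z = (W - E[W]) / sqrt(Var[W]) = (17.5 - 18) / 7.1239 = -0.0702.
        Two-sided p = 2*Phi(z) = 0.944045.
Step 6: alpha = 0.1. fail to reject H0.

W+ = 18.5, W- = 17.5, W = min = 17.5, p = 0.944045, fail to reject H0.


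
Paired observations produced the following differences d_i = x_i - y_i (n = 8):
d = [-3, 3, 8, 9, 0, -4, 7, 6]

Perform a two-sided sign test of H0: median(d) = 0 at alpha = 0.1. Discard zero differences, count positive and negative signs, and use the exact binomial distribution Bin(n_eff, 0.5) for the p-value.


Step 1: Discard zero differences. Original n = 8; n_eff = number of nonzero differences = 7.
Nonzero differences (with sign): -3, +3, +8, +9, -4, +7, +6
Step 2: Count signs: positive = 5, negative = 2.
Step 3: Under H0: P(positive) = 0.5, so the number of positives S ~ Bin(7, 0.5).
Step 4: Two-sided exact p-value = sum of Bin(7,0.5) probabilities at or below the observed probability = 0.453125.
Step 5: alpha = 0.1. fail to reject H0.

n_eff = 7, pos = 5, neg = 2, p = 0.453125, fail to reject H0.


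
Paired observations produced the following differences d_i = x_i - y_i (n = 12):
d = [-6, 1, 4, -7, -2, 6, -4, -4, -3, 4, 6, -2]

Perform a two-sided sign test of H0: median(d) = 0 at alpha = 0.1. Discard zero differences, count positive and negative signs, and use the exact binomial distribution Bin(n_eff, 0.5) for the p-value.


Step 1: Discard zero differences. Original n = 12; n_eff = number of nonzero differences = 12.
Nonzero differences (with sign): -6, +1, +4, -7, -2, +6, -4, -4, -3, +4, +6, -2
Step 2: Count signs: positive = 5, negative = 7.
Step 3: Under H0: P(positive) = 0.5, so the number of positives S ~ Bin(12, 0.5).
Step 4: Two-sided exact p-value = sum of Bin(12,0.5) probabilities at or below the observed probability = 0.774414.
Step 5: alpha = 0.1. fail to reject H0.

n_eff = 12, pos = 5, neg = 7, p = 0.774414, fail to reject H0.


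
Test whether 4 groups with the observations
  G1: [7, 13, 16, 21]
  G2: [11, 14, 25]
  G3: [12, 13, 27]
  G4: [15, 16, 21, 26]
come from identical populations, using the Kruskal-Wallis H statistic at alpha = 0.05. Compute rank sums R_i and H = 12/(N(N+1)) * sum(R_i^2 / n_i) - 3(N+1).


Step 1: Combine all N = 14 observations and assign midranks.
sorted (value, group, rank): (7,G1,1), (11,G2,2), (12,G3,3), (13,G1,4.5), (13,G3,4.5), (14,G2,6), (15,G4,7), (16,G1,8.5), (16,G4,8.5), (21,G1,10.5), (21,G4,10.5), (25,G2,12), (26,G4,13), (27,G3,14)
Step 2: Sum ranks within each group.
R_1 = 24.5 (n_1 = 4)
R_2 = 20 (n_2 = 3)
R_3 = 21.5 (n_3 = 3)
R_4 = 39 (n_4 = 4)
Step 3: H = 12/(N(N+1)) * sum(R_i^2/n_i) - 3(N+1)
     = 12/(14*15) * (24.5^2/4 + 20^2/3 + 21.5^2/3 + 39^2/4) - 3*15
     = 0.057143 * 817.729 - 45
     = 1.727381.
Step 4: Ties present; correction factor C = 1 - 18/(14^3 - 14) = 0.993407. Corrected H = 1.727381 / 0.993407 = 1.738846.
Step 5: Under H0, H ~ chi^2(3); p-value = 0.628332.
Step 6: alpha = 0.05. fail to reject H0.

H = 1.7388, df = 3, p = 0.628332, fail to reject H0.


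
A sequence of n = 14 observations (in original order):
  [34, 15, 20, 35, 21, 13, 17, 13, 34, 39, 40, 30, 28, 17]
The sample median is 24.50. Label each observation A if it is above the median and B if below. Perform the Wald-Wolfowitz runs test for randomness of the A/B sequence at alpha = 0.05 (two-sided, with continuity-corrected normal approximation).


Step 1: Compute median = 24.50; label A = above, B = below.
Labels in order: ABBABBBBAAAAAB  (n_A = 7, n_B = 7)
Step 2: Count runs R = 6.
Step 3: Under H0 (random ordering), E[R] = 2*n_A*n_B/(n_A+n_B) + 1 = 2*7*7/14 + 1 = 8.0000.
        Var[R] = 2*n_A*n_B*(2*n_A*n_B - n_A - n_B) / ((n_A+n_B)^2 * (n_A+n_B-1)) = 8232/2548 = 3.2308.
        SD[R] = 1.7974.
Step 4: Continuity-corrected z = (R + 0.5 - E[R]) / SD[R] = (6 + 0.5 - 8.0000) / 1.7974 = -0.8345.
Step 5: Two-sided p-value via normal approximation = 2*(1 - Phi(|z|)) = 0.403986.
Step 6: alpha = 0.05. fail to reject H0.

R = 6, z = -0.8345, p = 0.403986, fail to reject H0.


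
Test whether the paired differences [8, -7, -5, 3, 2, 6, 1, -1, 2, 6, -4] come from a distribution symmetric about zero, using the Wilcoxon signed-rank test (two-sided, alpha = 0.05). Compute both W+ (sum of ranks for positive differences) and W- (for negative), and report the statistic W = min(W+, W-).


Step 1: Drop any zero differences (none here) and take |d_i|.
|d| = [8, 7, 5, 3, 2, 6, 1, 1, 2, 6, 4]
Step 2: Midrank |d_i| (ties get averaged ranks).
ranks: |8|->11, |7|->10, |5|->7, |3|->5, |2|->3.5, |6|->8.5, |1|->1.5, |1|->1.5, |2|->3.5, |6|->8.5, |4|->6
Step 3: Attach original signs; sum ranks with positive sign and with negative sign.
W+ = 11 + 5 + 3.5 + 8.5 + 1.5 + 3.5 + 8.5 = 41.5
W- = 10 + 7 + 1.5 + 6 = 24.5
(Check: W+ + W- = 66 should equal n(n+1)/2 = 66.)
Step 4: Test statistic W = min(W+, W-) = 24.5.
Step 5: Ties in |d|, so use the tie-corrected normal approximation.
        E[W] = n(n+1)/4 = 11*12/4 = 33.
        Tie groups: |d|=1 (t=2), |d|=2 (t=2), |d|=6 (t=2); sum(t^3 - t) = 18.
        Var[W] = n(n+1)(2n+1)/24 - sum(t^3-t)/48 = 3036/24 - 18/48 = 126.125.
        z = (W - E[W]) / sqrt(Var[W]) = (24.5 - 33) / 11.2305 = -0.7569.
        Two-sided p = 2*Phi(z) = 0.449131.
Step 6: alpha = 0.05. fail to reject H0.

W+ = 41.5, W- = 24.5, W = min = 24.5, p = 0.449131, fail to reject H0.


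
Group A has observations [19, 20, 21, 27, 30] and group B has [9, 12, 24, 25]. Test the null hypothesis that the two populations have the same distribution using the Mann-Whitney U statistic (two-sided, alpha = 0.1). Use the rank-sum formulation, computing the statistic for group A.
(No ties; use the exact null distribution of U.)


Step 1: Combine and sort all 9 observations; assign midranks.
sorted (value, group): (9,Y), (12,Y), (19,X), (20,X), (21,X), (24,Y), (25,Y), (27,X), (30,X)
ranks: 9->1, 12->2, 19->3, 20->4, 21->5, 24->6, 25->7, 27->8, 30->9
Step 2: Rank sum for X: R1 = 3 + 4 + 5 + 8 + 9 = 29.
Step 3: U_X = R1 - n1(n1+1)/2 = 29 - 5*6/2 = 29 - 15 = 14.
       U_Y = n1*n2 - U_X = 20 - 14 = 6.
Step 4: No ties, so the exact null distribution of U (based on enumerating the C(9,5) = 126 equally likely rank assignments) gives the two-sided p-value.
Step 5: p-value = 0.412698; compare to alpha = 0.1. fail to reject H0.

U_X = 14, p = 0.412698, fail to reject H0 at alpha = 0.1.


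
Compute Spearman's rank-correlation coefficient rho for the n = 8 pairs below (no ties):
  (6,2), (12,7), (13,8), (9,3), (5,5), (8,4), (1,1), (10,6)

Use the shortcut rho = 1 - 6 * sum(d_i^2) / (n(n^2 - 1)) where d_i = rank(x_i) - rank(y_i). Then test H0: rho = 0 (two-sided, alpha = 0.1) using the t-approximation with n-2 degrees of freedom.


Step 1: Rank x and y separately (midranks; no ties here).
rank(x): 6->3, 12->7, 13->8, 9->5, 5->2, 8->4, 1->1, 10->6
rank(y): 2->2, 7->7, 8->8, 3->3, 5->5, 4->4, 1->1, 6->6
Step 2: d_i = R_x(i) - R_y(i); compute d_i^2.
  (3-2)^2=1, (7-7)^2=0, (8-8)^2=0, (5-3)^2=4, (2-5)^2=9, (4-4)^2=0, (1-1)^2=0, (6-6)^2=0
sum(d^2) = 14.
Step 3: rho = 1 - 6*14 / (8*(8^2 - 1)) = 1 - 84/504 = 0.833333.
Step 4: Under H0, t = rho * sqrt((n-2)/(1-rho^2)) = 3.6927 ~ t(6).
Step 5: Two-sided p-value from the t-distribution with 6 df = 0.010176.
Step 6: alpha = 0.1. reject H0.

rho = 0.8333, p = 0.010176, reject H0 at alpha = 0.1.


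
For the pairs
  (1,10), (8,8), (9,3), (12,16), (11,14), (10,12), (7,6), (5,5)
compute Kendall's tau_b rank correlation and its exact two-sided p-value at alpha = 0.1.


Step 1: Enumerate the 28 unordered pairs (i,j) with i<j and classify each by sign(x_j-x_i) * sign(y_j-y_i).
  (1,2):dx=+7,dy=-2->D; (1,3):dx=+8,dy=-7->D; (1,4):dx=+11,dy=+6->C; (1,5):dx=+10,dy=+4->C
  (1,6):dx=+9,dy=+2->C; (1,7):dx=+6,dy=-4->D; (1,8):dx=+4,dy=-5->D; (2,3):dx=+1,dy=-5->D
  (2,4):dx=+4,dy=+8->C; (2,5):dx=+3,dy=+6->C; (2,6):dx=+2,dy=+4->C; (2,7):dx=-1,dy=-2->C
  (2,8):dx=-3,dy=-3->C; (3,4):dx=+3,dy=+13->C; (3,5):dx=+2,dy=+11->C; (3,6):dx=+1,dy=+9->C
  (3,7):dx=-2,dy=+3->D; (3,8):dx=-4,dy=+2->D; (4,5):dx=-1,dy=-2->C; (4,6):dx=-2,dy=-4->C
  (4,7):dx=-5,dy=-10->C; (4,8):dx=-7,dy=-11->C; (5,6):dx=-1,dy=-2->C; (5,7):dx=-4,dy=-8->C
  (5,8):dx=-6,dy=-9->C; (6,7):dx=-3,dy=-6->C; (6,8):dx=-5,dy=-7->C; (7,8):dx=-2,dy=-1->C
Step 2: C = 21, D = 7, total pairs = 28.
Step 3: tau = (C - D)/(n(n-1)/2) = (21 - 7)/28 = 0.500000.
Step 4: Exact two-sided p-value (enumerate n! = 40320 permutations of y under H0): p = 0.108681.
Step 5: alpha = 0.1. fail to reject H0.

tau_b = 0.5000 (C=21, D=7), p = 0.108681, fail to reject H0.


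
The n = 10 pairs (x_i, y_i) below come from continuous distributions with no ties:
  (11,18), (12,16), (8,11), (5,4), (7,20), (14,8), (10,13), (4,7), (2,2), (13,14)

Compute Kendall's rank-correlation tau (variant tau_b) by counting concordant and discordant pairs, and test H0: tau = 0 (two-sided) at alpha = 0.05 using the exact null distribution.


Step 1: Enumerate the 45 unordered pairs (i,j) with i<j and classify each by sign(x_j-x_i) * sign(y_j-y_i).
  (1,2):dx=+1,dy=-2->D; (1,3):dx=-3,dy=-7->C; (1,4):dx=-6,dy=-14->C; (1,5):dx=-4,dy=+2->D
  (1,6):dx=+3,dy=-10->D; (1,7):dx=-1,dy=-5->C; (1,8):dx=-7,dy=-11->C; (1,9):dx=-9,dy=-16->C
  (1,10):dx=+2,dy=-4->D; (2,3):dx=-4,dy=-5->C; (2,4):dx=-7,dy=-12->C; (2,5):dx=-5,dy=+4->D
  (2,6):dx=+2,dy=-8->D; (2,7):dx=-2,dy=-3->C; (2,8):dx=-8,dy=-9->C; (2,9):dx=-10,dy=-14->C
  (2,10):dx=+1,dy=-2->D; (3,4):dx=-3,dy=-7->C; (3,5):dx=-1,dy=+9->D; (3,6):dx=+6,dy=-3->D
  (3,7):dx=+2,dy=+2->C; (3,8):dx=-4,dy=-4->C; (3,9):dx=-6,dy=-9->C; (3,10):dx=+5,dy=+3->C
  (4,5):dx=+2,dy=+16->C; (4,6):dx=+9,dy=+4->C; (4,7):dx=+5,dy=+9->C; (4,8):dx=-1,dy=+3->D
  (4,9):dx=-3,dy=-2->C; (4,10):dx=+8,dy=+10->C; (5,6):dx=+7,dy=-12->D; (5,7):dx=+3,dy=-7->D
  (5,8):dx=-3,dy=-13->C; (5,9):dx=-5,dy=-18->C; (5,10):dx=+6,dy=-6->D; (6,7):dx=-4,dy=+5->D
  (6,8):dx=-10,dy=-1->C; (6,9):dx=-12,dy=-6->C; (6,10):dx=-1,dy=+6->D; (7,8):dx=-6,dy=-6->C
  (7,9):dx=-8,dy=-11->C; (7,10):dx=+3,dy=+1->C; (8,9):dx=-2,dy=-5->C; (8,10):dx=+9,dy=+7->C
  (9,10):dx=+11,dy=+12->C
Step 2: C = 30, D = 15, total pairs = 45.
Step 3: tau = (C - D)/(n(n-1)/2) = (30 - 15)/45 = 0.333333.
Step 4: Exact two-sided p-value (enumerate n! = 3628800 permutations of y under H0): p = 0.216373.
Step 5: alpha = 0.05. fail to reject H0.

tau_b = 0.3333 (C=30, D=15), p = 0.216373, fail to reject H0.


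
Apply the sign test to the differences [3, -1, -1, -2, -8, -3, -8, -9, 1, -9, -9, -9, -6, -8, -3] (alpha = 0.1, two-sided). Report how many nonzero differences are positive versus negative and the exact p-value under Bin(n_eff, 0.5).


Step 1: Discard zero differences. Original n = 15; n_eff = number of nonzero differences = 15.
Nonzero differences (with sign): +3, -1, -1, -2, -8, -3, -8, -9, +1, -9, -9, -9, -6, -8, -3
Step 2: Count signs: positive = 2, negative = 13.
Step 3: Under H0: P(positive) = 0.5, so the number of positives S ~ Bin(15, 0.5).
Step 4: Two-sided exact p-value = sum of Bin(15,0.5) probabilities at or below the observed probability = 0.007385.
Step 5: alpha = 0.1. reject H0.

n_eff = 15, pos = 2, neg = 13, p = 0.007385, reject H0.


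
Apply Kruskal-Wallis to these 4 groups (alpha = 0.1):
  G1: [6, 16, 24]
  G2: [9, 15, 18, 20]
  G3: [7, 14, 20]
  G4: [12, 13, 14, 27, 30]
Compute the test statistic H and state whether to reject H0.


Step 1: Combine all N = 15 observations and assign midranks.
sorted (value, group, rank): (6,G1,1), (7,G3,2), (9,G2,3), (12,G4,4), (13,G4,5), (14,G3,6.5), (14,G4,6.5), (15,G2,8), (16,G1,9), (18,G2,10), (20,G2,11.5), (20,G3,11.5), (24,G1,13), (27,G4,14), (30,G4,15)
Step 2: Sum ranks within each group.
R_1 = 23 (n_1 = 3)
R_2 = 32.5 (n_2 = 4)
R_3 = 20 (n_3 = 3)
R_4 = 44.5 (n_4 = 5)
Step 3: H = 12/(N(N+1)) * sum(R_i^2/n_i) - 3(N+1)
     = 12/(15*16) * (23^2/3 + 32.5^2/4 + 20^2/3 + 44.5^2/5) - 3*16
     = 0.050000 * 969.779 - 48
     = 0.488958.
Step 4: Ties present; correction factor C = 1 - 12/(15^3 - 15) = 0.996429. Corrected H = 0.488958 / 0.996429 = 0.490711.
Step 5: Under H0, H ~ chi^2(3); p-value = 0.920927.
Step 6: alpha = 0.1. fail to reject H0.

H = 0.4907, df = 3, p = 0.920927, fail to reject H0.


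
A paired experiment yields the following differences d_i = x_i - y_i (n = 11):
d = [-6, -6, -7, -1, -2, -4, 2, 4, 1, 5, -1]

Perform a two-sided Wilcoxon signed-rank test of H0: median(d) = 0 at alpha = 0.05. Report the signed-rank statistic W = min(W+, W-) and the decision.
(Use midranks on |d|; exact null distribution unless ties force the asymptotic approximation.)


Step 1: Drop any zero differences (none here) and take |d_i|.
|d| = [6, 6, 7, 1, 2, 4, 2, 4, 1, 5, 1]
Step 2: Midrank |d_i| (ties get averaged ranks).
ranks: |6|->9.5, |6|->9.5, |7|->11, |1|->2, |2|->4.5, |4|->6.5, |2|->4.5, |4|->6.5, |1|->2, |5|->8, |1|->2
Step 3: Attach original signs; sum ranks with positive sign and with negative sign.
W+ = 4.5 + 6.5 + 2 + 8 = 21
W- = 9.5 + 9.5 + 11 + 2 + 4.5 + 6.5 + 2 = 45
(Check: W+ + W- = 66 should equal n(n+1)/2 = 66.)
Step 4: Test statistic W = min(W+, W-) = 21.
Step 5: Ties in |d|, so use the tie-corrected normal approximation.
        E[W] = n(n+1)/4 = 11*12/4 = 33.
        Tie groups: |d|=1 (t=3), |d|=2 (t=2), |d|=4 (t=2), |d|=6 (t=2); sum(t^3 - t) = 42.
        Var[W] = n(n+1)(2n+1)/24 - sum(t^3-t)/48 = 3036/24 - 42/48 = 125.625.
        z = (W - E[W]) / sqrt(Var[W]) = (21 - 33) / 11.2083 = -1.0706.
        Two-sided p = 2*Phi(z) = 0.284332.
Step 6: alpha = 0.05. fail to reject H0.

W+ = 21, W- = 45, W = min = 21, p = 0.284332, fail to reject H0.


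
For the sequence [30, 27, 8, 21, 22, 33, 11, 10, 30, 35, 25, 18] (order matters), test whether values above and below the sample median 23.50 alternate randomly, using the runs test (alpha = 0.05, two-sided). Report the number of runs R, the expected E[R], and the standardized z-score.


Step 1: Compute median = 23.50; label A = above, B = below.
Labels in order: AABBBABBAAAB  (n_A = 6, n_B = 6)
Step 2: Count runs R = 6.
Step 3: Under H0 (random ordering), E[R] = 2*n_A*n_B/(n_A+n_B) + 1 = 2*6*6/12 + 1 = 7.0000.
        Var[R] = 2*n_A*n_B*(2*n_A*n_B - n_A - n_B) / ((n_A+n_B)^2 * (n_A+n_B-1)) = 4320/1584 = 2.7273.
        SD[R] = 1.6514.
Step 4: Continuity-corrected z = (R + 0.5 - E[R]) / SD[R] = (6 + 0.5 - 7.0000) / 1.6514 = -0.3028.
Step 5: Two-sided p-value via normal approximation = 2*(1 - Phi(|z|)) = 0.762069.
Step 6: alpha = 0.05. fail to reject H0.

R = 6, z = -0.3028, p = 0.762069, fail to reject H0.


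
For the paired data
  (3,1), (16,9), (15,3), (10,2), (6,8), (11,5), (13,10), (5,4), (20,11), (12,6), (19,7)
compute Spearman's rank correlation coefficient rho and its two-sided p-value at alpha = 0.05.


Step 1: Rank x and y separately (midranks; no ties here).
rank(x): 3->1, 16->9, 15->8, 10->4, 6->3, 11->5, 13->7, 5->2, 20->11, 12->6, 19->10
rank(y): 1->1, 9->9, 3->3, 2->2, 8->8, 5->5, 10->10, 4->4, 11->11, 6->6, 7->7
Step 2: d_i = R_x(i) - R_y(i); compute d_i^2.
  (1-1)^2=0, (9-9)^2=0, (8-3)^2=25, (4-2)^2=4, (3-8)^2=25, (5-5)^2=0, (7-10)^2=9, (2-4)^2=4, (11-11)^2=0, (6-6)^2=0, (10-7)^2=9
sum(d^2) = 76.
Step 3: rho = 1 - 6*76 / (11*(11^2 - 1)) = 1 - 456/1320 = 0.654545.
Step 4: Under H0, t = rho * sqrt((n-2)/(1-rho^2)) = 2.5973 ~ t(9).
Step 5: Two-sided p-value from the t-distribution with 9 df = 0.028865.
Step 6: alpha = 0.05. reject H0.

rho = 0.6545, p = 0.028865, reject H0 at alpha = 0.05.


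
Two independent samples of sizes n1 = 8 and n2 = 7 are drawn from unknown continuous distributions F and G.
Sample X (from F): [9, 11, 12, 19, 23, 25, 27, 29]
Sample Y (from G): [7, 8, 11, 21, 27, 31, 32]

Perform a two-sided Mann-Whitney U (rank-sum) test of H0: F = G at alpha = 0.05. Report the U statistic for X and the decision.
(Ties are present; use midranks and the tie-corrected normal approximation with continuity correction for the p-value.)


Step 1: Combine and sort all 15 observations; assign midranks.
sorted (value, group): (7,Y), (8,Y), (9,X), (11,X), (11,Y), (12,X), (19,X), (21,Y), (23,X), (25,X), (27,X), (27,Y), (29,X), (31,Y), (32,Y)
ranks: 7->1, 8->2, 9->3, 11->4.5, 11->4.5, 12->6, 19->7, 21->8, 23->9, 25->10, 27->11.5, 27->11.5, 29->13, 31->14, 32->15
Step 2: Rank sum for X: R1 = 3 + 4.5 + 6 + 7 + 9 + 10 + 11.5 + 13 = 64.
Step 3: U_X = R1 - n1(n1+1)/2 = 64 - 8*9/2 = 64 - 36 = 28.
       U_Y = n1*n2 - U_X = 56 - 28 = 28.
Step 4: Ties are present, so use the tie-corrected normal approximation (with continuity correction) for the p-value.
Step 5: p-value = 1.000000; compare to alpha = 0.05. fail to reject H0.

U_X = 28, p = 1.000000, fail to reject H0 at alpha = 0.05.


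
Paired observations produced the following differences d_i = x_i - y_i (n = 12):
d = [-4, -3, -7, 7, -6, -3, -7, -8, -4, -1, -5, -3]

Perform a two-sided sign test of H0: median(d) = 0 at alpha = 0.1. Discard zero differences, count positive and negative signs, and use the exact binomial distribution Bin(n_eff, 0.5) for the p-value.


Step 1: Discard zero differences. Original n = 12; n_eff = number of nonzero differences = 12.
Nonzero differences (with sign): -4, -3, -7, +7, -6, -3, -7, -8, -4, -1, -5, -3
Step 2: Count signs: positive = 1, negative = 11.
Step 3: Under H0: P(positive) = 0.5, so the number of positives S ~ Bin(12, 0.5).
Step 4: Two-sided exact p-value = sum of Bin(12,0.5) probabilities at or below the observed probability = 0.006348.
Step 5: alpha = 0.1. reject H0.

n_eff = 12, pos = 1, neg = 11, p = 0.006348, reject H0.


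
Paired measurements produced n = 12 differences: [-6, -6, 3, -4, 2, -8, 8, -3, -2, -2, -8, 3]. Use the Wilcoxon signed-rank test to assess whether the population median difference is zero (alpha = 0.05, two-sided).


Step 1: Drop any zero differences (none here) and take |d_i|.
|d| = [6, 6, 3, 4, 2, 8, 8, 3, 2, 2, 8, 3]
Step 2: Midrank |d_i| (ties get averaged ranks).
ranks: |6|->8.5, |6|->8.5, |3|->5, |4|->7, |2|->2, |8|->11, |8|->11, |3|->5, |2|->2, |2|->2, |8|->11, |3|->5
Step 3: Attach original signs; sum ranks with positive sign and with negative sign.
W+ = 5 + 2 + 11 + 5 = 23
W- = 8.5 + 8.5 + 7 + 11 + 5 + 2 + 2 + 11 = 55
(Check: W+ + W- = 78 should equal n(n+1)/2 = 78.)
Step 4: Test statistic W = min(W+, W-) = 23.
Step 5: Ties in |d|, so use the tie-corrected normal approximation.
        E[W] = n(n+1)/4 = 12*13/4 = 39.
        Tie groups: |d|=2 (t=3), |d|=3 (t=3), |d|=6 (t=2), |d|=8 (t=3); sum(t^3 - t) = 78.
        Var[W] = n(n+1)(2n+1)/24 - sum(t^3-t)/48 = 3900/24 - 78/48 = 160.875.
        z = (W - E[W]) / sqrt(Var[W]) = (23 - 39) / 12.6837 = -1.2615.
        Two-sided p = 2*Phi(z) = 0.207141.
Step 6: alpha = 0.05. fail to reject H0.

W+ = 23, W- = 55, W = min = 23, p = 0.207141, fail to reject H0.


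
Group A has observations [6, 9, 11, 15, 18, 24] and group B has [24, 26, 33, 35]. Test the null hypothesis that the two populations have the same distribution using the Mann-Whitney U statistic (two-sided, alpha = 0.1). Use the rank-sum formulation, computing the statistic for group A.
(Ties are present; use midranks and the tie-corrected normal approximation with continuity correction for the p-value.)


Step 1: Combine and sort all 10 observations; assign midranks.
sorted (value, group): (6,X), (9,X), (11,X), (15,X), (18,X), (24,X), (24,Y), (26,Y), (33,Y), (35,Y)
ranks: 6->1, 9->2, 11->3, 15->4, 18->5, 24->6.5, 24->6.5, 26->8, 33->9, 35->10
Step 2: Rank sum for X: R1 = 1 + 2 + 3 + 4 + 5 + 6.5 = 21.5.
Step 3: U_X = R1 - n1(n1+1)/2 = 21.5 - 6*7/2 = 21.5 - 21 = 0.5.
       U_Y = n1*n2 - U_X = 24 - 0.5 = 23.5.
Step 4: Ties are present, so use the tie-corrected normal approximation (with continuity correction) for the p-value.
Step 5: p-value = 0.018655; compare to alpha = 0.1. reject H0.

U_X = 0.5, p = 0.018655, reject H0 at alpha = 0.1.


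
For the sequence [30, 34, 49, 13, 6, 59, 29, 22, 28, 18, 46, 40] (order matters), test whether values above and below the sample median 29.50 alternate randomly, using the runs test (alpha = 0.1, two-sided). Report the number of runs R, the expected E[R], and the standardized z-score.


Step 1: Compute median = 29.50; label A = above, B = below.
Labels in order: AAABBABBBBAA  (n_A = 6, n_B = 6)
Step 2: Count runs R = 5.
Step 3: Under H0 (random ordering), E[R] = 2*n_A*n_B/(n_A+n_B) + 1 = 2*6*6/12 + 1 = 7.0000.
        Var[R] = 2*n_A*n_B*(2*n_A*n_B - n_A - n_B) / ((n_A+n_B)^2 * (n_A+n_B-1)) = 4320/1584 = 2.7273.
        SD[R] = 1.6514.
Step 4: Continuity-corrected z = (R + 0.5 - E[R]) / SD[R] = (5 + 0.5 - 7.0000) / 1.6514 = -0.9083.
Step 5: Two-sided p-value via normal approximation = 2*(1 - Phi(|z|)) = 0.363722.
Step 6: alpha = 0.1. fail to reject H0.

R = 5, z = -0.9083, p = 0.363722, fail to reject H0.


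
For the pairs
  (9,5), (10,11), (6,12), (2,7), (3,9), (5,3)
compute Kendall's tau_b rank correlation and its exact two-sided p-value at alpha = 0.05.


Step 1: Enumerate the 15 unordered pairs (i,j) with i<j and classify each by sign(x_j-x_i) * sign(y_j-y_i).
  (1,2):dx=+1,dy=+6->C; (1,3):dx=-3,dy=+7->D; (1,4):dx=-7,dy=+2->D; (1,5):dx=-6,dy=+4->D
  (1,6):dx=-4,dy=-2->C; (2,3):dx=-4,dy=+1->D; (2,4):dx=-8,dy=-4->C; (2,5):dx=-7,dy=-2->C
  (2,6):dx=-5,dy=-8->C; (3,4):dx=-4,dy=-5->C; (3,5):dx=-3,dy=-3->C; (3,6):dx=-1,dy=-9->C
  (4,5):dx=+1,dy=+2->C; (4,6):dx=+3,dy=-4->D; (5,6):dx=+2,dy=-6->D
Step 2: C = 9, D = 6, total pairs = 15.
Step 3: tau = (C - D)/(n(n-1)/2) = (9 - 6)/15 = 0.200000.
Step 4: Exact two-sided p-value (enumerate n! = 720 permutations of y under H0): p = 0.719444.
Step 5: alpha = 0.05. fail to reject H0.

tau_b = 0.2000 (C=9, D=6), p = 0.719444, fail to reject H0.


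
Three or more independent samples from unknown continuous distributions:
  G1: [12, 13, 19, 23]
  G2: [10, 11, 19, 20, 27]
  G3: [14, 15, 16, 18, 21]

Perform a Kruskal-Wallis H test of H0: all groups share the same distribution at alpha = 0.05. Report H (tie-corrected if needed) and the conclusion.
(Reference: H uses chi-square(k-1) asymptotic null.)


Step 1: Combine all N = 14 observations and assign midranks.
sorted (value, group, rank): (10,G2,1), (11,G2,2), (12,G1,3), (13,G1,4), (14,G3,5), (15,G3,6), (16,G3,7), (18,G3,8), (19,G1,9.5), (19,G2,9.5), (20,G2,11), (21,G3,12), (23,G1,13), (27,G2,14)
Step 2: Sum ranks within each group.
R_1 = 29.5 (n_1 = 4)
R_2 = 37.5 (n_2 = 5)
R_3 = 38 (n_3 = 5)
Step 3: H = 12/(N(N+1)) * sum(R_i^2/n_i) - 3(N+1)
     = 12/(14*15) * (29.5^2/4 + 37.5^2/5 + 38^2/5) - 3*15
     = 0.057143 * 787.612 - 45
     = 0.006429.
Step 4: Ties present; correction factor C = 1 - 6/(14^3 - 14) = 0.997802. Corrected H = 0.006429 / 0.997802 = 0.006443.
Step 5: Under H0, H ~ chi^2(2); p-value = 0.996784.
Step 6: alpha = 0.05. fail to reject H0.

H = 0.0064, df = 2, p = 0.996784, fail to reject H0.


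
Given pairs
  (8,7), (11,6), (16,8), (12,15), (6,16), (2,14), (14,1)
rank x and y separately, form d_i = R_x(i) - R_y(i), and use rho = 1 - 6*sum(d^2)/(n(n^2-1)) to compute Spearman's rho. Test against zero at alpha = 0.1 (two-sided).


Step 1: Rank x and y separately (midranks; no ties here).
rank(x): 8->3, 11->4, 16->7, 12->5, 6->2, 2->1, 14->6
rank(y): 7->3, 6->2, 8->4, 15->6, 16->7, 14->5, 1->1
Step 2: d_i = R_x(i) - R_y(i); compute d_i^2.
  (3-3)^2=0, (4-2)^2=4, (7-4)^2=9, (5-6)^2=1, (2-7)^2=25, (1-5)^2=16, (6-1)^2=25
sum(d^2) = 80.
Step 3: rho = 1 - 6*80 / (7*(7^2 - 1)) = 1 - 480/336 = -0.428571.
Step 4: Under H0, t = rho * sqrt((n-2)/(1-rho^2)) = -1.0607 ~ t(5).
Step 5: Two-sided p-value from the t-distribution with 5 df = 0.337368.
Step 6: alpha = 0.1. fail to reject H0.

rho = -0.4286, p = 0.337368, fail to reject H0 at alpha = 0.1.


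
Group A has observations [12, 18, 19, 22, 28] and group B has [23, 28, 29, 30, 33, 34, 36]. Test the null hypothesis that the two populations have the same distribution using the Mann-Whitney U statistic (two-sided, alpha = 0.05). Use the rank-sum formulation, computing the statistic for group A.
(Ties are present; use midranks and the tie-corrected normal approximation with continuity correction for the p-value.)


Step 1: Combine and sort all 12 observations; assign midranks.
sorted (value, group): (12,X), (18,X), (19,X), (22,X), (23,Y), (28,X), (28,Y), (29,Y), (30,Y), (33,Y), (34,Y), (36,Y)
ranks: 12->1, 18->2, 19->3, 22->4, 23->5, 28->6.5, 28->6.5, 29->8, 30->9, 33->10, 34->11, 36->12
Step 2: Rank sum for X: R1 = 1 + 2 + 3 + 4 + 6.5 = 16.5.
Step 3: U_X = R1 - n1(n1+1)/2 = 16.5 - 5*6/2 = 16.5 - 15 = 1.5.
       U_Y = n1*n2 - U_X = 35 - 1.5 = 33.5.
Step 4: Ties are present, so use the tie-corrected normal approximation (with continuity correction) for the p-value.
Step 5: p-value = 0.011682; compare to alpha = 0.05. reject H0.

U_X = 1.5, p = 0.011682, reject H0 at alpha = 0.05.


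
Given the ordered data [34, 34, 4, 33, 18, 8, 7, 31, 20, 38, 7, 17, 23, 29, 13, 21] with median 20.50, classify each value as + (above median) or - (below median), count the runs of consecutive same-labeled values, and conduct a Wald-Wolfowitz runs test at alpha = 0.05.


Step 1: Compute median = 20.50; label A = above, B = below.
Labels in order: AABABBBABABBAABA  (n_A = 8, n_B = 8)
Step 2: Count runs R = 11.
Step 3: Under H0 (random ordering), E[R] = 2*n_A*n_B/(n_A+n_B) + 1 = 2*8*8/16 + 1 = 9.0000.
        Var[R] = 2*n_A*n_B*(2*n_A*n_B - n_A - n_B) / ((n_A+n_B)^2 * (n_A+n_B-1)) = 14336/3840 = 3.7333.
        SD[R] = 1.9322.
Step 4: Continuity-corrected z = (R - 0.5 - E[R]) / SD[R] = (11 - 0.5 - 9.0000) / 1.9322 = 0.7763.
Step 5: Two-sided p-value via normal approximation = 2*(1 - Phi(|z|)) = 0.437558.
Step 6: alpha = 0.05. fail to reject H0.

R = 11, z = 0.7763, p = 0.437558, fail to reject H0.


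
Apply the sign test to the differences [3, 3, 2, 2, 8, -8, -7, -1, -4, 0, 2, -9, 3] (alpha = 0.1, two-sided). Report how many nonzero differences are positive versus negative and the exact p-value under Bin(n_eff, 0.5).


Step 1: Discard zero differences. Original n = 13; n_eff = number of nonzero differences = 12.
Nonzero differences (with sign): +3, +3, +2, +2, +8, -8, -7, -1, -4, +2, -9, +3
Step 2: Count signs: positive = 7, negative = 5.
Step 3: Under H0: P(positive) = 0.5, so the number of positives S ~ Bin(12, 0.5).
Step 4: Two-sided exact p-value = sum of Bin(12,0.5) probabilities at or below the observed probability = 0.774414.
Step 5: alpha = 0.1. fail to reject H0.

n_eff = 12, pos = 7, neg = 5, p = 0.774414, fail to reject H0.


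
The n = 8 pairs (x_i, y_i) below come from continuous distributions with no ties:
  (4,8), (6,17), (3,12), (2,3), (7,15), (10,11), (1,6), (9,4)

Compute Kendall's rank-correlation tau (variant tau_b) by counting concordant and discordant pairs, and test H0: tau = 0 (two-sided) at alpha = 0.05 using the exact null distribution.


Step 1: Enumerate the 28 unordered pairs (i,j) with i<j and classify each by sign(x_j-x_i) * sign(y_j-y_i).
  (1,2):dx=+2,dy=+9->C; (1,3):dx=-1,dy=+4->D; (1,4):dx=-2,dy=-5->C; (1,5):dx=+3,dy=+7->C
  (1,6):dx=+6,dy=+3->C; (1,7):dx=-3,dy=-2->C; (1,8):dx=+5,dy=-4->D; (2,3):dx=-3,dy=-5->C
  (2,4):dx=-4,dy=-14->C; (2,5):dx=+1,dy=-2->D; (2,6):dx=+4,dy=-6->D; (2,7):dx=-5,dy=-11->C
  (2,8):dx=+3,dy=-13->D; (3,4):dx=-1,dy=-9->C; (3,5):dx=+4,dy=+3->C; (3,6):dx=+7,dy=-1->D
  (3,7):dx=-2,dy=-6->C; (3,8):dx=+6,dy=-8->D; (4,5):dx=+5,dy=+12->C; (4,6):dx=+8,dy=+8->C
  (4,7):dx=-1,dy=+3->D; (4,8):dx=+7,dy=+1->C; (5,6):dx=+3,dy=-4->D; (5,7):dx=-6,dy=-9->C
  (5,8):dx=+2,dy=-11->D; (6,7):dx=-9,dy=-5->C; (6,8):dx=-1,dy=-7->C; (7,8):dx=+8,dy=-2->D
Step 2: C = 17, D = 11, total pairs = 28.
Step 3: tau = (C - D)/(n(n-1)/2) = (17 - 11)/28 = 0.214286.
Step 4: Exact two-sided p-value (enumerate n! = 40320 permutations of y under H0): p = 0.548413.
Step 5: alpha = 0.05. fail to reject H0.

tau_b = 0.2143 (C=17, D=11), p = 0.548413, fail to reject H0.
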